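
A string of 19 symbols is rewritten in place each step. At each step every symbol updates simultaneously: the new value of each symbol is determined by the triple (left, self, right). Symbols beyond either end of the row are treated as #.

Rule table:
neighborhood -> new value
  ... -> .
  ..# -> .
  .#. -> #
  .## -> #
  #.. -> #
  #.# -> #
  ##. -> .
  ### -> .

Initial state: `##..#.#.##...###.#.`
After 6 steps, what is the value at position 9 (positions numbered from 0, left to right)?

..#.#####.#..#..###
#.###....###.##.#..
.##..#...#..##.###.
##.#.##..##.#.##..#
..####.#.#.####.#.#
#.#...######...####
position 9 holds #

#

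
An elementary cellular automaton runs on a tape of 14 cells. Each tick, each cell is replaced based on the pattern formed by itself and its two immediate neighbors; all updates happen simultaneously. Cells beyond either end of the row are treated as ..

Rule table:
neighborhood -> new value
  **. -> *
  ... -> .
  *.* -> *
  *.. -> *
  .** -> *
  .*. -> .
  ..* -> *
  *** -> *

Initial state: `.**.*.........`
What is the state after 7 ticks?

**********.*..

****.*........
*****.*.......
******.*......
*******.*.....
********.*....
*********.*...
**********.*..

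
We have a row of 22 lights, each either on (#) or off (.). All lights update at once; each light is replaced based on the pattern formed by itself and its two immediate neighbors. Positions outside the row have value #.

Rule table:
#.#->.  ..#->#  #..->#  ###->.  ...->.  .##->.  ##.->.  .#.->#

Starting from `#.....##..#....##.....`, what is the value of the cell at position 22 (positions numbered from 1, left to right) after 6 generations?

.#...#..####..#..#...#
.##.####....#######.#.
........#..#........#.
#......######......##.
.#....#......#....#...
.##..###....###..###.#
position 22 holds #

#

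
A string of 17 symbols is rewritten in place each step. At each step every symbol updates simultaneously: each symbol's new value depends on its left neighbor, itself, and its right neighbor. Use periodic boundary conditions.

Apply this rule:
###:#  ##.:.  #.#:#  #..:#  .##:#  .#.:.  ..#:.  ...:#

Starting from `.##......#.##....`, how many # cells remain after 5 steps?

12

.#.#####..##.####
#.#####.#.#.####.
.#####.#.#.####.#
#####.#.#.####.#.
####.#.#.####.#.#
count of #: 12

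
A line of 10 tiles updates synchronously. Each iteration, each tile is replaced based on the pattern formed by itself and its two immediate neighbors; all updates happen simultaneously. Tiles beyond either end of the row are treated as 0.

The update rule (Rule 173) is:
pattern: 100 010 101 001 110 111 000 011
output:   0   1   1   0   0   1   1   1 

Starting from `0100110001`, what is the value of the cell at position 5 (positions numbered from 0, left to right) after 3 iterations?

iteration 1: 0100100101
iteration 2: 0100100111
iteration 3: 0100100110
position 5 holds 0

0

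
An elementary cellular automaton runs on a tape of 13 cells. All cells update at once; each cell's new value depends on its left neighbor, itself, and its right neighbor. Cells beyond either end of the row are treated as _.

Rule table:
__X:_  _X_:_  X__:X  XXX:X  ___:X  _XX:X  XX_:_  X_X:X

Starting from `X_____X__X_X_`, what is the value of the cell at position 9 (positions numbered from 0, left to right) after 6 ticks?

X

_XXXX__X__X_X
_XXX_X__X__X_
_XX_X_X__X__X
_X_X_X_X__X__
__X_X_X_X__XX
X__X_X_X_X_X_
position 9 holds X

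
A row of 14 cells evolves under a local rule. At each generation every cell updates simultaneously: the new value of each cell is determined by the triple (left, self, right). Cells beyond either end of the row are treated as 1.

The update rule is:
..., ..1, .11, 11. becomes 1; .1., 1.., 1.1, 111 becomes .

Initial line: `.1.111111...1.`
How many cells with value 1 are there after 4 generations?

7

...1....1.11..
.11..111..11.1
.11.11.1.111.1
.11.11...1.1.1
count of 1: 7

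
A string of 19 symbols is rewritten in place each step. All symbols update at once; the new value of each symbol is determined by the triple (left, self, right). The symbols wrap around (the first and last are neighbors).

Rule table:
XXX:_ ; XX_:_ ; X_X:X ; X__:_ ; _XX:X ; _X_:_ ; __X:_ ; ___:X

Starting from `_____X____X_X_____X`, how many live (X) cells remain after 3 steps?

8

_XXX___XX__X__XXX__
_X___X_X______X___X
X__X__X__XXXX___X__
count of X: 8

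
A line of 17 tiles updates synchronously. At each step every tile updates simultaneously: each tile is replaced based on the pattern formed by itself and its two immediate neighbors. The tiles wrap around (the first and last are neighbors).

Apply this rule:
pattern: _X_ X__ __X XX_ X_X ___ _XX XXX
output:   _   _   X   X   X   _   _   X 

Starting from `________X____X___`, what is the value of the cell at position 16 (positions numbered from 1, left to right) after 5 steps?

step 1: _______X____X____
step 2: ______X____X_____
step 3: _____X____X______
step 4: ____X____X_______
step 5: ___X____X________
position 16 holds _

_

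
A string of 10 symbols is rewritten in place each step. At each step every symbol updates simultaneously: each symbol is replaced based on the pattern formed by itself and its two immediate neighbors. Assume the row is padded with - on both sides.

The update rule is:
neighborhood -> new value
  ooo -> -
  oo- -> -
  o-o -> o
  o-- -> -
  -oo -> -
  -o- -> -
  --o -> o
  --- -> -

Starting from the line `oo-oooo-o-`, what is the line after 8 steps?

step 1: --o----o--
step 2: -o----o---
step 3: o----o----
step 4: ----o-----
step 5: ---o------
step 6: --o-------
step 7: -o--------
step 8: o---------

o---------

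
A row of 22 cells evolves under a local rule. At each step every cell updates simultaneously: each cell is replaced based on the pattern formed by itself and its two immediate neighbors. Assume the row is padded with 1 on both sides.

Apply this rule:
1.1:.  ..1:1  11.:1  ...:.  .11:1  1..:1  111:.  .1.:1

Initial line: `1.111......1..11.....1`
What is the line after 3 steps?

1.1.1.111111...111.11.

1.1.11....1111111...11
1.1.111..11.....11.11.
1.1.1.111111...111.11.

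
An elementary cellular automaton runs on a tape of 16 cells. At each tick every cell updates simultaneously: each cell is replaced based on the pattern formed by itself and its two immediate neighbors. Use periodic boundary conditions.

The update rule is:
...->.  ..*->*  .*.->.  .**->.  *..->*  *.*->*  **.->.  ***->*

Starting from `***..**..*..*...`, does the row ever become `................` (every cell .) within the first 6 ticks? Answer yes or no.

.*.**..**.**.*.*
*.*..**..*..*.*.
.*.**..**.**.*.*  (repeats tick 1; period 2)
tick 6: *.*..**..*..*.*.
tick 6 is *.*..**..*..*.*., still not uniform .

no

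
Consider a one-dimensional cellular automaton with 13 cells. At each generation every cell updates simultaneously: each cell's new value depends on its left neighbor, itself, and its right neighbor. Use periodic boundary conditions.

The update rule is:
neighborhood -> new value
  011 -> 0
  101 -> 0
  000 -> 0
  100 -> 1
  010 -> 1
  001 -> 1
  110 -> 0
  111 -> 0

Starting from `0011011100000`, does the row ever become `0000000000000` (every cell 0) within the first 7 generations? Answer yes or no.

generation 1: 0100000010000
generation 2: 1110000111000
generation 3: 0001001000101
generation 4: 1011111101101
generation 5: 0000000000000
all cells are 0 at generation 5

yes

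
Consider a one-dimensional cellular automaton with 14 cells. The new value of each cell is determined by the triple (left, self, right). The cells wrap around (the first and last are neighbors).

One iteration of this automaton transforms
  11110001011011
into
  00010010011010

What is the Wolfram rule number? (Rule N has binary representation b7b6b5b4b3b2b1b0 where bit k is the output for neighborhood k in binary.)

position 0: 111 → 0  (bit 7 = 0)
position 3: 110 → 1  (bit 6 = 1)
position 8: 101 → 0  (bit 5 = 0)
position 4: 100 → 0  (bit 4 = 0)
position 9: 011 → 1  (bit 3 = 1)
position 7: 010 → 0  (bit 2 = 0)
position 6: 001 → 1  (bit 1 = 1)
position 5: 000 → 0  (bit 0 = 0)
bits b7..b0 = 01001010 = 74

74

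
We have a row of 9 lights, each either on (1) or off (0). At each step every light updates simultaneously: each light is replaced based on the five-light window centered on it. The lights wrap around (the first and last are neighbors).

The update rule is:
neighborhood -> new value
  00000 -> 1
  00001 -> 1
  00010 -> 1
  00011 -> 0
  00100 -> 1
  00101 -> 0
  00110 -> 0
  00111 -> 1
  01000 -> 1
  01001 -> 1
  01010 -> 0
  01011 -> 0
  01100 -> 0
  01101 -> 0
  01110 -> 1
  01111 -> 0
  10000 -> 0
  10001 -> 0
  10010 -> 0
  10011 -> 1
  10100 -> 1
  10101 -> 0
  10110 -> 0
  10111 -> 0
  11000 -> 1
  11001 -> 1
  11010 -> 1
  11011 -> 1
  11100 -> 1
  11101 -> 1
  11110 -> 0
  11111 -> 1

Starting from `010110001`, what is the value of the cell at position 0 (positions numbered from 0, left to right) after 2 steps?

step 1: 000001010
step 2: 011110011
position 0 holds 0

0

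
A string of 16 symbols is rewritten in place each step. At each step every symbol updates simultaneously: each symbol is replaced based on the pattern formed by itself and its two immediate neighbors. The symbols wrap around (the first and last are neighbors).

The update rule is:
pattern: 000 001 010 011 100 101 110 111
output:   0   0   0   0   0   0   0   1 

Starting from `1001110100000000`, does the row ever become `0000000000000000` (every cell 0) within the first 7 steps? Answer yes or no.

yes

0000100000000000
0000000000000000
all cells are 0 at step 2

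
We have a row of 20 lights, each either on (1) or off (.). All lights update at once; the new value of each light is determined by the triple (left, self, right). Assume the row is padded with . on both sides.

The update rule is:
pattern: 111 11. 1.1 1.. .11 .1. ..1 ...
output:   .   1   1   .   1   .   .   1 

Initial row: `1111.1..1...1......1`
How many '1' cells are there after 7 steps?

9

1..11.....1...1111..
...11.111...1.1..1.1
11.1111.1.1..1....1.
1111..11.1.....11...
1..1..111..111.11.11
......1.1..1.1111111
11111..1....11.....1
count of 1: 9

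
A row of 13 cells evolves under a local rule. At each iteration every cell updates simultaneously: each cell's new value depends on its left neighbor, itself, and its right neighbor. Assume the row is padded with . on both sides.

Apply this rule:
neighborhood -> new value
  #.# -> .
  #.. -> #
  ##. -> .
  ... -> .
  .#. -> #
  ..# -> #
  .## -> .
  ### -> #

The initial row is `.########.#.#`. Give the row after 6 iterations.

iteration 1: #.######..#.#
iteration 2: #..####.###.#
iteration 3: ###.##...#..#
iteration 4: .#....#.#####
iteration 5: ###..##..###.
iteration 6: .#.##..##.#.#

.#.##..##.#.#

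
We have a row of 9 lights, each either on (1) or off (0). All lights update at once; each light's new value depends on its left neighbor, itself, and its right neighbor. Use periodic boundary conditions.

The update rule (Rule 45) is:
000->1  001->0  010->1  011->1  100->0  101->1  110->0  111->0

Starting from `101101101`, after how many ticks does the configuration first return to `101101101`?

3

tick 1: 011011011
tick 2: 110110110
tick 3: 101101101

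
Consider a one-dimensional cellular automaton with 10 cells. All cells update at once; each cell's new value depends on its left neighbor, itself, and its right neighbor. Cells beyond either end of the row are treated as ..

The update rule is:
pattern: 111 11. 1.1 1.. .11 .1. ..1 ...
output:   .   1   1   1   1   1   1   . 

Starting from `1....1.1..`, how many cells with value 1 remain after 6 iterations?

6

11..11111.
11111...11
1...11.111
11.11111.1
1111...111
1..11.11.1
count of 1: 6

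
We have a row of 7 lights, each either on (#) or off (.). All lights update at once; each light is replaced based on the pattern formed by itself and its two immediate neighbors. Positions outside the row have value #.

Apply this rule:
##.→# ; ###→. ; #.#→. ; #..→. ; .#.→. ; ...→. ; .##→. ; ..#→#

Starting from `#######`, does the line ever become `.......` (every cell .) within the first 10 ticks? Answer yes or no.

.......
all cells are . at tick 1

yes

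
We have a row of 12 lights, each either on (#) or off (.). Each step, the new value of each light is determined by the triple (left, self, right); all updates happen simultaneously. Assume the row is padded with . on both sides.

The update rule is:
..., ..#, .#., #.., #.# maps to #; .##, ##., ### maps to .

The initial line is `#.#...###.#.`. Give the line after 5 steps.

######...###
......###...
######...###  (repeats step 1; period 2)
step 5: ######...###

######...###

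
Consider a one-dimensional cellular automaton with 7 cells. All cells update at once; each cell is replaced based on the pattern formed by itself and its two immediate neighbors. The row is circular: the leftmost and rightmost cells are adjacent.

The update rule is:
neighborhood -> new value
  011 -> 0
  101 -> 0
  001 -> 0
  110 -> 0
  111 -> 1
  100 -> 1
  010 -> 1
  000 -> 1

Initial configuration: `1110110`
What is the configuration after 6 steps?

0111111

0100000
0111111
0011110
1001101
0100000  (repeats step 1; period 4)
step 6: 0111111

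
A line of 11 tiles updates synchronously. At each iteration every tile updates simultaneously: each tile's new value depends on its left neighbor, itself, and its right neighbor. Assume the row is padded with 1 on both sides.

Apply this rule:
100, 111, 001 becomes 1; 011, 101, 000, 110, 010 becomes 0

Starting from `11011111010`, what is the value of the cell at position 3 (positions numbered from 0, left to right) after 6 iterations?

10001110000
01010101001
00000000110
10000001000
01000010101
00100100000
position 3 holds 0

0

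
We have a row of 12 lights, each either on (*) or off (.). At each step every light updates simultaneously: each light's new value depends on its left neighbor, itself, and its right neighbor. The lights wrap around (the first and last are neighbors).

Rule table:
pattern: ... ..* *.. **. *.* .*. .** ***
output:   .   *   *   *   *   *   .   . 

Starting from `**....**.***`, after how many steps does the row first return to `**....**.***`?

step 1: .**..*.**...
step 2: *.*****.**..
step 3: **....**.***

3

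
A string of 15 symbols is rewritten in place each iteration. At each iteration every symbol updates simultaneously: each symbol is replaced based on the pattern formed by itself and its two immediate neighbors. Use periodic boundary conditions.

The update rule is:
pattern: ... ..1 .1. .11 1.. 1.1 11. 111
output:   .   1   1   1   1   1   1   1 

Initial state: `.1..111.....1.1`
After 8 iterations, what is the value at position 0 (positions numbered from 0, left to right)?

1

11111111...1111
111111111.11111
111111111111111
111111111111111  (fixed point — unchanged through iteration 8)
position 0 holds 1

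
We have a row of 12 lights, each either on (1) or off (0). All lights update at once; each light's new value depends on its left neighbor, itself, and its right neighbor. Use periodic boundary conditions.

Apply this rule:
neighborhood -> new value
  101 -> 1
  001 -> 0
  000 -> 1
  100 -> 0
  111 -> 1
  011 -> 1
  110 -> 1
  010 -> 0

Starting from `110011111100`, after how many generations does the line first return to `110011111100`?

110011111100

1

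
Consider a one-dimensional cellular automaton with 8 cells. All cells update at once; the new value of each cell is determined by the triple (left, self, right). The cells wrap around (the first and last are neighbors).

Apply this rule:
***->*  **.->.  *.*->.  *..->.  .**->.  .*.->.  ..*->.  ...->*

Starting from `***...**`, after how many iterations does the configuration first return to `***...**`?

iteration 1: **..*..*
iteration 2: *.......
iteration 3: ..*****.
iteration 4: *..***..
iteration 5: ....*...
iteration 6: ***...**

6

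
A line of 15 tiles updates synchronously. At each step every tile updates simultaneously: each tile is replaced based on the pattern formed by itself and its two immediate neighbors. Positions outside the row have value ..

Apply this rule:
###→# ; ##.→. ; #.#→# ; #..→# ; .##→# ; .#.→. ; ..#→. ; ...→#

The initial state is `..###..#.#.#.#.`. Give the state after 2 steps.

step 1: #.##.#..#.#.#.#
step 2: .##.#.#..#.#.#.

.##.#.#..#.#.#.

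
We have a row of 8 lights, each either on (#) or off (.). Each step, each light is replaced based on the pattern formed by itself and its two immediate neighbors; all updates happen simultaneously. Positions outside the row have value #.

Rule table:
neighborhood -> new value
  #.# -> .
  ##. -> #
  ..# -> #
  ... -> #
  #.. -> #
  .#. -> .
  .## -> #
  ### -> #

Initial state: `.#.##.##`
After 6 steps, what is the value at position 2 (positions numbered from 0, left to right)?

#

...##.##
#####.##
#####.##  (fixed point — unchanged through step 6)
position 2 holds #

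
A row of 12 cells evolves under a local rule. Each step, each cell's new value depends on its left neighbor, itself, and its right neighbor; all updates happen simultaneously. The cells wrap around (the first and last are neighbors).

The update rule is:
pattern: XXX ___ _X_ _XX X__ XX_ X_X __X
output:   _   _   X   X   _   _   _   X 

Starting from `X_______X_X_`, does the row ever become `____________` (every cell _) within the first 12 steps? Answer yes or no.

step 1: X______XX_X_
step 2: X_____XX__X_
step 3: X____XX__XX_
step 4: X___XX__XX__
step 5: X__XX__XX__X
step 6: __XX__XX__XX
step 7: _XX__XX__XX_
step 8: XX__XX__XX__
step 9: X__XX__XX__X  (repeats step 5; period 4)
step 12: XX__XX__XX__
step 12 is XX__XX__XX__, still not uniform _

no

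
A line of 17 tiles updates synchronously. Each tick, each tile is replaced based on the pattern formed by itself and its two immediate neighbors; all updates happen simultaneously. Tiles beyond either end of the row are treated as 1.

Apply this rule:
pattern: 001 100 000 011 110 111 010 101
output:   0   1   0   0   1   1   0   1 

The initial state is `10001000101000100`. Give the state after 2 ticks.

11100010001010001

tick 1: 11000100010100010
tick 2: 11100010001010001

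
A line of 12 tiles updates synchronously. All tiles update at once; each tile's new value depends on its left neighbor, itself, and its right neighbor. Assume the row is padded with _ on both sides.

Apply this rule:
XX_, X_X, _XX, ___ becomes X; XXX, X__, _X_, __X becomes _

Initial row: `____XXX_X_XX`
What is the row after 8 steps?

step 1: XXX_X_XX_XXX
step 2: X_XX_XXXXX_X
step 3: _XXXXX___XX_
step 4: _X___X_X_XX_
step 5: ___X__X_XXX_
step 6: XX_____XX_X_
step 7: XX_XXX_XXX__
step 8: XXXX_XXX_X_X

XXXX_XXX_X_X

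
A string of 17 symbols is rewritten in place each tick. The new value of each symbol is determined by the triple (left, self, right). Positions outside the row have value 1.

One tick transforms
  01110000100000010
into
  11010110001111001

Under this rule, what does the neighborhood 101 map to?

1

At position 0 the neighborhood is 101; the next row has 1 there.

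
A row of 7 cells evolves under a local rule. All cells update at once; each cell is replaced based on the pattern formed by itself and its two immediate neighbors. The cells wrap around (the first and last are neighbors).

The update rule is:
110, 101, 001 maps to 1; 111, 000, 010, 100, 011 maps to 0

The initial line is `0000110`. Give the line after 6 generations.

1000010

0001010
0010100
0101000
1010000
0100001
1000010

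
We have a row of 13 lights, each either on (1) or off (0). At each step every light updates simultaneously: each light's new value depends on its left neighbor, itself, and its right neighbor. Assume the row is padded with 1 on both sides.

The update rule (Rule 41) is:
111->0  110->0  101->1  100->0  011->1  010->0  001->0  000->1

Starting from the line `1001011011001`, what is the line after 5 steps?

0000110110001
0110101100101
1101011000011
0010110011010
0001100010101

0001100010101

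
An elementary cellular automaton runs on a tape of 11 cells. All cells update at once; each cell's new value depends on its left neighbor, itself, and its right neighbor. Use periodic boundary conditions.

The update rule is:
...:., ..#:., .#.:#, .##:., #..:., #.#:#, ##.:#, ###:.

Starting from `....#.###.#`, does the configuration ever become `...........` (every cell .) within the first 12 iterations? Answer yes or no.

iteration 1: ....##..###
iteration 2: .....#....#
iteration 3: .....#....#  (fixed point — unchanged through iteration 12)
iteration 12 is .....#....#, still not uniform .

no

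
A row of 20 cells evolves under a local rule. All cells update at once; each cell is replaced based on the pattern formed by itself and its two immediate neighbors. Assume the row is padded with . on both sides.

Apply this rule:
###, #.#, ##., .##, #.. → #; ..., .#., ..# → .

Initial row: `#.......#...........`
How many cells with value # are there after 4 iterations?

.#.......#..........
..#.......#.........
...#.......#........
....#.......#.......
count of #: 2

2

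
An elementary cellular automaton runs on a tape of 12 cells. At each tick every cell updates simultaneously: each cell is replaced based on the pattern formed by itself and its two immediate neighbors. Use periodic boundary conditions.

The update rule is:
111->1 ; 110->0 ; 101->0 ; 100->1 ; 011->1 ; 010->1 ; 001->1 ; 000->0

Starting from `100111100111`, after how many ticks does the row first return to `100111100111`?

011111011111
011110011110
111101111101
111001111001
110111110111
100111100111

6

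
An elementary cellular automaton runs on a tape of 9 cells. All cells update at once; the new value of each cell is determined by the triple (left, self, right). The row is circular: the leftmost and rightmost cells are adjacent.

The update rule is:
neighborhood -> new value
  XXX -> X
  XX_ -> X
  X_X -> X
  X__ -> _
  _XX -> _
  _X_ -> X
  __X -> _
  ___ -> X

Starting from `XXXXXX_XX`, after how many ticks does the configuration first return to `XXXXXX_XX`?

XXXXXXX_X
XXXXXXXX_
_XXXXXXXX
X_XXXXXXX
XX_XXXXXX
XXX_XXXXX
XXXX_XXXX
XXXXX_XXX
XXXXXX_XX

9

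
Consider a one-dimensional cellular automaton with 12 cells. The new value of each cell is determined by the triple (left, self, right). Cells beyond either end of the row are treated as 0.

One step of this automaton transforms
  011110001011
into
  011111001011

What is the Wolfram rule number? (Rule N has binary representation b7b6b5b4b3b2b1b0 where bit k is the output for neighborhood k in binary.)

220

position 2: 111 → 1  (bit 7 = 1)
position 4: 110 → 1  (bit 6 = 1)
position 9: 101 → 0  (bit 5 = 0)
position 5: 100 → 1  (bit 4 = 1)
position 1: 011 → 1  (bit 3 = 1)
position 8: 010 → 1  (bit 2 = 1)
position 0: 001 → 0  (bit 1 = 0)
position 6: 000 → 0  (bit 0 = 0)
bits b7..b0 = 11011100 = 220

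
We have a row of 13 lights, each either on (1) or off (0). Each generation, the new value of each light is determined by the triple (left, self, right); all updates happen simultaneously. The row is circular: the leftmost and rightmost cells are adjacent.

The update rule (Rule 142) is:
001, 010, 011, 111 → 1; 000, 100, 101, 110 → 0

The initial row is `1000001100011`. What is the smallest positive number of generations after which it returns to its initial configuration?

13

0000011000111
0000110001110
0001100011100
0011000111000
0110001110000
1100011100000
1000111000001
0001110000011
0011100000110
0111000001100
1110000011000
1100000110001
1000001100011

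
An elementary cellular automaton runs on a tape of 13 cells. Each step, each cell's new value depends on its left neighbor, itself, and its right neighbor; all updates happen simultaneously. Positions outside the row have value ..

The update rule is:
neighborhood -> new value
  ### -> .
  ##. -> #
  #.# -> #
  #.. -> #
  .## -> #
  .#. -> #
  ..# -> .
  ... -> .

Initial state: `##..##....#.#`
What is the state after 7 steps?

step 1: ###.###...###
step 2: #.###.##..#.#
step 3: ###.#####.###
step 4: #.###...###.#
step 5: ###.##..#.###
step 6: #.#####.###.#
step 7: ###...###.###

###...###.###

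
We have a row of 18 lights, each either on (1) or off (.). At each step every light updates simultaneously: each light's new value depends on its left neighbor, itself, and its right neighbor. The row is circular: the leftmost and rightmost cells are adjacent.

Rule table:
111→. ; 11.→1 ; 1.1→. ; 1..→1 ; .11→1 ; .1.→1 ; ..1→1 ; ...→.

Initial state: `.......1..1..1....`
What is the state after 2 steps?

step 1: ......111111111...
step 2: .....11.......11..

.....11.......11..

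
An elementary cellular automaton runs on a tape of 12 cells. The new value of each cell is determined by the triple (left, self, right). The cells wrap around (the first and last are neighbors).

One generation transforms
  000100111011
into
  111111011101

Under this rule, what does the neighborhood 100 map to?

At position 0 the neighborhood is 100; the next row has 1 there.

1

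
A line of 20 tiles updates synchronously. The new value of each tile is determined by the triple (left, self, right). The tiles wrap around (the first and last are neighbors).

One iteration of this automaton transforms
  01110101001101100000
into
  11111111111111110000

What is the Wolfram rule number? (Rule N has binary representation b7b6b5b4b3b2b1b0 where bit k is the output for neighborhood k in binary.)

254

position 2: 111 → 1  (bit 7 = 1)
position 3: 110 → 1  (bit 6 = 1)
position 4: 101 → 1  (bit 5 = 1)
position 8: 100 → 1  (bit 4 = 1)
position 1: 011 → 1  (bit 3 = 1)
position 5: 010 → 1  (bit 2 = 1)
position 0: 001 → 1  (bit 1 = 1)
position 16: 000 → 0  (bit 0 = 0)
bits b7..b0 = 11111110 = 254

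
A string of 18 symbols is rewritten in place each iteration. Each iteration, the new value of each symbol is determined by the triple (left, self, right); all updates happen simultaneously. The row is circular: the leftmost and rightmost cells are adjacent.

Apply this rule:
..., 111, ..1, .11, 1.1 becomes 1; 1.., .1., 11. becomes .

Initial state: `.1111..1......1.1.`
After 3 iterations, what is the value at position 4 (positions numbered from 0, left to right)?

1

1111..1..11111.1..
111..1..11111.1..1
11..1..11111.1..11
position 4 holds 1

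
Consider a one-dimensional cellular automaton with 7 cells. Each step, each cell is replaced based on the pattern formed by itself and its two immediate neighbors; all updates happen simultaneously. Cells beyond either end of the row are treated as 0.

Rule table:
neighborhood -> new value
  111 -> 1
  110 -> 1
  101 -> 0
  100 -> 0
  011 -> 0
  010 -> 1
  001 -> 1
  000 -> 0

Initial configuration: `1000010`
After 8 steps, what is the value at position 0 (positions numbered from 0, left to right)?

1000110
1001010
1011010
1001010  (repeats step 2; period 2)
step 8: 1001010
position 0 holds 1

1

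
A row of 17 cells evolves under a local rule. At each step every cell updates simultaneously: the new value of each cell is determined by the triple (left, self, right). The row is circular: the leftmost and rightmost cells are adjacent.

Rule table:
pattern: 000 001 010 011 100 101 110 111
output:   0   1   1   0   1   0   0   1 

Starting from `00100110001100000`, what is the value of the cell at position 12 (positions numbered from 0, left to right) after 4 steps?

01111001010010000
10110111011111000
10000010001110101
01000111010100100
position 12 holds 0

0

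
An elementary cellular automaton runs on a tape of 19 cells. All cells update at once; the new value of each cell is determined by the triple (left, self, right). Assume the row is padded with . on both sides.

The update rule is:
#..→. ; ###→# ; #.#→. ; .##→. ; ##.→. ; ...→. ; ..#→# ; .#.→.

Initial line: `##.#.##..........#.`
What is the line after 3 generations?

................#..
...............#...
..............#....

..............#....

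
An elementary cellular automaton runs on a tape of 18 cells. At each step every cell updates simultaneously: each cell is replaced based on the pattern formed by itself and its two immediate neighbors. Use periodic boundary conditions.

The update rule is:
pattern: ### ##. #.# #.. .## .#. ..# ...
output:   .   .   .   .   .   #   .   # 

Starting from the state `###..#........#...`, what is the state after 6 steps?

####.#........#.#.

.....#.######.#.#.
####.#........#.#.
.....#.######.#.#.  (repeats step 1; period 2)
step 6: ####.#........#.#.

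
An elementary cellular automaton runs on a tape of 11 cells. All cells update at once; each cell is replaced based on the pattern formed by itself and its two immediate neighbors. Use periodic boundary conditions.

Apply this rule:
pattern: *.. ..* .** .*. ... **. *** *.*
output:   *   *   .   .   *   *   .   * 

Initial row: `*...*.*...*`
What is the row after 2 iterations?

iteration 1: ****.*.***.
iteration 2: ...**.*..**

...**.*..**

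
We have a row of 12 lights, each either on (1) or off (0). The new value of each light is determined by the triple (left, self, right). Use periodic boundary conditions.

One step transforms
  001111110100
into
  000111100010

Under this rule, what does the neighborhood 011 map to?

At position 2 the neighborhood is 011; the next row has 0 there.

0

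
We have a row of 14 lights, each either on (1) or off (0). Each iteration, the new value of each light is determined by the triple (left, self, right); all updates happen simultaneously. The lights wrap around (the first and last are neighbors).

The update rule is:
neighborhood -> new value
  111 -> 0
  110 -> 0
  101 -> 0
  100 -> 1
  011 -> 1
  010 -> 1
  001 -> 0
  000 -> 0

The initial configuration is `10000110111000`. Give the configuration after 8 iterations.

10100110110110

11000100100100
10100110110110
10110100100100
10100110110110  (repeats iteration 2; period 2)
iteration 8: 10100110110110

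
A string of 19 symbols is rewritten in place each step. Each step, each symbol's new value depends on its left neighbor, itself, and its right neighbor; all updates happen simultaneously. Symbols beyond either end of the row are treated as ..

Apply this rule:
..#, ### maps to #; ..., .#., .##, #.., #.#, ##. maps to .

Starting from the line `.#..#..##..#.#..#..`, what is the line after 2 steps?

..#..#...#....#....

step 1: #..#..#...#....#...
step 2: ..#..#...#....#....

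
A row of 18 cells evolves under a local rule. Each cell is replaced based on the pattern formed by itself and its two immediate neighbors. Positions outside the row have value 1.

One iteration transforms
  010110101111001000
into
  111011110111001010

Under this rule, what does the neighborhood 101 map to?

1

At position 0 the neighborhood is 101; the next row has 1 there.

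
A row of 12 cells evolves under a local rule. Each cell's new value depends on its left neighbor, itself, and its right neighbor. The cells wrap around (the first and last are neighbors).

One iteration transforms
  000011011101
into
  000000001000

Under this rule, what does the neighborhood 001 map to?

At position 3 the neighborhood is 001; the next row has 0 there.

0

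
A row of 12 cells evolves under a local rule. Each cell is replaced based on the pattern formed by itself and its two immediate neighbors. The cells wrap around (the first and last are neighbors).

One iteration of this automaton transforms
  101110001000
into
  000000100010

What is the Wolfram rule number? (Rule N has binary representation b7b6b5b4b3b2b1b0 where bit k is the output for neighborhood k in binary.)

position 3: 111 → 0  (bit 7 = 0)
position 4: 110 → 0  (bit 6 = 0)
position 1: 101 → 0  (bit 5 = 0)
position 5: 100 → 0  (bit 4 = 0)
position 2: 011 → 0  (bit 3 = 0)
position 0: 010 → 0  (bit 2 = 0)
position 7: 001 → 0  (bit 1 = 0)
position 6: 000 → 1  (bit 0 = 1)
bits b7..b0 = 00000001 = 1

1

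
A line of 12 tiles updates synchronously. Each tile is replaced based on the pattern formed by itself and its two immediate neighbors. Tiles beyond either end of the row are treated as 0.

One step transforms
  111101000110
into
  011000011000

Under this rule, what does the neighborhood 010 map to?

At position 5 the neighborhood is 010; the next row has 0 there.

0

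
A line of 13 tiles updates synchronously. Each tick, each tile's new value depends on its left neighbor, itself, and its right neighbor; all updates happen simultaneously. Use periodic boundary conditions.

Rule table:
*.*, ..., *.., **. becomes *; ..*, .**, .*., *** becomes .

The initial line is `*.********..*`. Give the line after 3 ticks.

**.......**..
.*******..**.
.......**..**

.......**..**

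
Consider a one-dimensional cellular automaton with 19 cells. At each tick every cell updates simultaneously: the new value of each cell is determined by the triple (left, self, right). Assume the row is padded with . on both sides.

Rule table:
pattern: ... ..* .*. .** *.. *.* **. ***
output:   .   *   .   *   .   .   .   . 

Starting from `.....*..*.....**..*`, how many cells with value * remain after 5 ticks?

5

tick 1: ....*..*.....**..*.
tick 2: ...*..*.....**..*..
tick 3: ..*..*.....**..*...
tick 4: .*..*.....**..*....
tick 5: *..*.....**..*.....
count of *: 5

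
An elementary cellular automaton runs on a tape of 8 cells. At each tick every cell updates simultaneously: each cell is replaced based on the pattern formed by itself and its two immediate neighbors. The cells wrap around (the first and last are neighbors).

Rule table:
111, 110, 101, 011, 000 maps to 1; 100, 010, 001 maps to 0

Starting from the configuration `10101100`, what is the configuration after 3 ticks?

00111110

tick 1: 01011100
tick 2: 00111101
tick 3: 00111110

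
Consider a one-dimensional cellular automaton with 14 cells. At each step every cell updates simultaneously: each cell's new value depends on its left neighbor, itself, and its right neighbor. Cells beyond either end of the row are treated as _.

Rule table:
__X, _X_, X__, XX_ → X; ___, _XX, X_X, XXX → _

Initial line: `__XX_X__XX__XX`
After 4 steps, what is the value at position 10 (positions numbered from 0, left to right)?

_

_X_X_XXX_XXX_X
XX_X___X___X_X
_X_XX_XXX_XX_X
XX__X___X__X_X
position 10 holds _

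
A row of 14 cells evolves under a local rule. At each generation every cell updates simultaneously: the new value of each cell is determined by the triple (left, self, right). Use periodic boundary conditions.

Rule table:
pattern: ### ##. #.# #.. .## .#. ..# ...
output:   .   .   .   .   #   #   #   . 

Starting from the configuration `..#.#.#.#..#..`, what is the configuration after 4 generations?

..##..#.#.#.##

.##.#.#.#.##..
##..#.#.#.#...
#..##.#.#.#..#
..##..#.#.#.##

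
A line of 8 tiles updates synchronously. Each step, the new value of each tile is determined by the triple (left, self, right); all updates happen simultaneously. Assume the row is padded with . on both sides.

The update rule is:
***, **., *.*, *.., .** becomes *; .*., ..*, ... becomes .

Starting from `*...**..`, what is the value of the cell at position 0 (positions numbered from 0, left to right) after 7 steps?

.*..***.
..*.****
...*****
...*****  (fixed point — unchanged through step 7)
position 0 holds .

.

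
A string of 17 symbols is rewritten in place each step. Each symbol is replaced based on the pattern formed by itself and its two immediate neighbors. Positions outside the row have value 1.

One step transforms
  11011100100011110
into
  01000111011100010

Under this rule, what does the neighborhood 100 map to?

1

At position 6 the neighborhood is 100; the next row has 1 there.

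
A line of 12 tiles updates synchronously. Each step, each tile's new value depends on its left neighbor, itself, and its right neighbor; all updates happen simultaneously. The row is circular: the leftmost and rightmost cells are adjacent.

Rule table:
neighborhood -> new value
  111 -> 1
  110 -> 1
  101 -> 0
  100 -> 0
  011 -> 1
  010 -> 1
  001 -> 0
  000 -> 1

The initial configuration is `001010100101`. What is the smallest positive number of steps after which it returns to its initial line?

step 1: 001010100101

1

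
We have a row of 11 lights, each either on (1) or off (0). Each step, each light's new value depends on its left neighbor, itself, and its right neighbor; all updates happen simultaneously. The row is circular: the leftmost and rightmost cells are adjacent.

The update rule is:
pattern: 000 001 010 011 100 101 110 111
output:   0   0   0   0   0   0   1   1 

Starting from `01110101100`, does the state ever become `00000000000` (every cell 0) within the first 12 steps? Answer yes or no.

step 1: 00110000100
step 2: 00010000000
step 3: 00000000000
all cells are 0 at step 3

yes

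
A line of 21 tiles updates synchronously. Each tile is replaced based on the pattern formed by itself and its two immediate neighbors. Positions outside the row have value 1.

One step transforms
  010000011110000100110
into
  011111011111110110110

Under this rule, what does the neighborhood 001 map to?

At position 6 the neighborhood is 001; the next row has 0 there.

0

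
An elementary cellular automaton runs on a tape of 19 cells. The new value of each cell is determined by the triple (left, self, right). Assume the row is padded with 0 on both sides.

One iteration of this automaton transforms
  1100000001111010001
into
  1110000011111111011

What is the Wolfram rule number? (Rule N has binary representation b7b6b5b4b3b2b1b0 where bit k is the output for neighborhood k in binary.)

254

position 10: 111 → 1  (bit 7 = 1)
position 1: 110 → 1  (bit 6 = 1)
position 13: 101 → 1  (bit 5 = 1)
position 2: 100 → 1  (bit 4 = 1)
position 0: 011 → 1  (bit 3 = 1)
position 14: 010 → 1  (bit 2 = 1)
position 8: 001 → 1  (bit 1 = 1)
position 3: 000 → 0  (bit 0 = 0)
bits b7..b0 = 11111110 = 254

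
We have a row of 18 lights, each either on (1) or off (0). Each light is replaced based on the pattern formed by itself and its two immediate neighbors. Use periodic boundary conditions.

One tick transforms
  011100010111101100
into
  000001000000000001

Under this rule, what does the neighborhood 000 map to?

1

At position 5 the neighborhood is 000; the next row has 1 there.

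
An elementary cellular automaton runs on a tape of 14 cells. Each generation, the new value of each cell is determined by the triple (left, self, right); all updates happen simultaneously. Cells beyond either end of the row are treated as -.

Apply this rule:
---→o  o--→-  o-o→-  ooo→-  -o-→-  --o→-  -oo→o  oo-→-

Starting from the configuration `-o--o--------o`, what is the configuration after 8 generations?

o-----oooooooo

generation 1: ------oooooo--
generation 2: ooooo-o------o
generation 3: o-------oooo--
generation 4: --ooooo-o----o
generation 5: o-o-------oo--
generation 6: ----ooooo-o--o
generation 7: ooo-o---------
generation 8: o-----oooooooo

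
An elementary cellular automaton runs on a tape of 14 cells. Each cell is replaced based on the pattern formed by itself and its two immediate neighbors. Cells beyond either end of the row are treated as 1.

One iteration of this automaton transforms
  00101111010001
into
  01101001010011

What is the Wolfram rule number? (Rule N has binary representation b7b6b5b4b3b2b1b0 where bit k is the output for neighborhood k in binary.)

78

position 5: 111 → 0  (bit 7 = 0)
position 7: 110 → 1  (bit 6 = 1)
position 3: 101 → 0  (bit 5 = 0)
position 0: 100 → 0  (bit 4 = 0)
position 4: 011 → 1  (bit 3 = 1)
position 2: 010 → 1  (bit 2 = 1)
position 1: 001 → 1  (bit 1 = 1)
position 11: 000 → 0  (bit 0 = 0)
bits b7..b0 = 01001110 = 78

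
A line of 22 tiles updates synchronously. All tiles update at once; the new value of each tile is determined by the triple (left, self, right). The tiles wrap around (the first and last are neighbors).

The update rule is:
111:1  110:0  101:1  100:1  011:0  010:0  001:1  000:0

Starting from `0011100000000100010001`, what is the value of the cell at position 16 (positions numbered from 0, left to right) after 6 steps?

1101010000001010101010
0010101000010101010101
1101010100101010101010
0010101011010101010101
1101010100101010101010  (repeats step 3; period 2)
step 6: 0010101011010101010101
position 16 holds 0

0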